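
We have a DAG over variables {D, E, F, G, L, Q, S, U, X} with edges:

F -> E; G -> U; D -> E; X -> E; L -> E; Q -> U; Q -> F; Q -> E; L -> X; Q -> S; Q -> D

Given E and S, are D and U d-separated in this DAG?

3 paths connect D and U; each must be blocked for d-separation to hold:
  1. D → E ← F ← Q → U — E:collider[open]; F:chain[open]; Q:fork[open] ⇒ active
  2. D → E ← Q → U — E:collider[open]; Q:fork[open] ⇒ active
  3. D ← Q → U — Q:fork[open] ⇒ active
Since the path D → E ← F ← Q → U is active, D and U are not d-separated given {E, S}.

No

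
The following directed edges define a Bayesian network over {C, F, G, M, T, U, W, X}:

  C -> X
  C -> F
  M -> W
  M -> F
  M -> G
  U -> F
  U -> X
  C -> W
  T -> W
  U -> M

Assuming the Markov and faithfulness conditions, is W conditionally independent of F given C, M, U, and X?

Yes — W and F are d-separated given {C, M, U, X}.

6 paths connect W and F; each must be blocked for d-separation to hold:
  1. W ← M ← U → X ← C → F — M:chain[blocks]; U:fork[blocks]; X:collider[open]; C:fork[blocks] ⇒ blocked
  2. W ← M ← U → F — M:chain[blocks]; U:fork[blocks] ⇒ blocked
  3. W ← M → F — M:fork[blocks] ⇒ blocked
  4. W ← C → X ← U → M → F — C:fork[blocks]; X:collider[open]; U:fork[blocks]; M:chain[blocks] ⇒ blocked
  5. W ← C → X ← U → F — C:fork[blocks]; X:collider[open]; U:fork[blocks] ⇒ blocked
  6. W ← C → F — C:fork[blocks] ⇒ blocked
All paths are blocked; W ⊥ F | {C, M, U, X} holds.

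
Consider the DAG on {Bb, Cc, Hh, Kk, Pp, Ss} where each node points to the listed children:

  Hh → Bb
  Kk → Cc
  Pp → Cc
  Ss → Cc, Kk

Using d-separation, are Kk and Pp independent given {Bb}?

Yes

2 paths connect Kk and Pp; each must be blocked for d-separation to hold:
  1. Kk → Cc ← Pp — Cc:collider[blocks] ⇒ blocked
  2. Kk ← Ss → Cc ← Pp — Ss:fork[open]; Cc:collider[blocks] ⇒ blocked
Every path is blocked, so Kk and Pp are d-separated given {Bb}.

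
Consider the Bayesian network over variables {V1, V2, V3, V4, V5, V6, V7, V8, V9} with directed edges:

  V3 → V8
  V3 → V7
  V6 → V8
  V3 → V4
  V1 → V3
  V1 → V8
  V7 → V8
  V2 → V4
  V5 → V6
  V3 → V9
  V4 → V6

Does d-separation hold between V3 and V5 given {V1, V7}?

Yes — V3 and V5 are d-separated given {V1, V7}.

There are 4 undirected paths between V3 and V5; checking each against the conditioning set {V1, V7}:
Path 1: V3 → V4 → V6 ← V5
  V6 is a collider here and neither V6 nor any of its descendants is conditioned on, so the collider stays closed — the path is blocked at V6.
Path 2: V3 → V8 ← V6 ← V5
  V8 is a collider here and neither V8 nor any of its descendants is conditioned on, so the collider stays closed — the path is blocked at V8.
Path 3: V3 → V7 → V8 ← V6 ← V5
  V7 is a chain here and V7 is conditioned on, so the path is blocked at V7.
Path 4: V3 ← V1 → V8 ← V6 ← V5
  V1 is a fork here and V1 is conditioned on, so the path is blocked at V1.
Since every path is blocked, d-separation holds.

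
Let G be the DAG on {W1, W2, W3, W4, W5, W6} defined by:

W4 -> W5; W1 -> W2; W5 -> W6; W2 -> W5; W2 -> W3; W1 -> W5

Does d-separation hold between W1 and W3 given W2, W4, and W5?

There are 2 undirected paths between W1 and W3; checking each against the conditioning set {W2, W4, W5}:
Path 1: W1 → W5 ← W2 → W3
  W2 is a fork here and W2 is conditioned on, so the path is blocked at W2.
Path 2: W1 → W2 → W3
  W2 is a chain here and W2 is conditioned on, so the path is blocked at W2.
All paths are blocked; W1 ⊥ W3 | {W2, W4, W5} holds.

Yes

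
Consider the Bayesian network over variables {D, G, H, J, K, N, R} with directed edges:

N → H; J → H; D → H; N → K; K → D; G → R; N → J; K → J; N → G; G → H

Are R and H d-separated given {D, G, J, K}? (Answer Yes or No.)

We examine all 6 paths between R and H:
Path 1: R ← G → H
  G is a fork here and G is conditioned on, so the path is blocked at G.
Path 2: R ← G ← N → K → D → H
  G is a chain here and G is conditioned on, so the path is blocked at G.
Path 3: R ← G ← N → K → J → H
  G is a chain here and G is conditioned on, so the path is blocked at G.
Path 4: R ← G ← N → J ← K → D → H
  G is a chain here and G is conditioned on, so the path is blocked at G.
Path 5: R ← G ← N → J → H
  G is a chain here and G is conditioned on, so the path is blocked at G.
Path 6: R ← G ← N → H
  G is a chain here and G is conditioned on, so the path is blocked at G.
All paths are blocked; R ⊥ H | {D, G, J, K} holds.

Yes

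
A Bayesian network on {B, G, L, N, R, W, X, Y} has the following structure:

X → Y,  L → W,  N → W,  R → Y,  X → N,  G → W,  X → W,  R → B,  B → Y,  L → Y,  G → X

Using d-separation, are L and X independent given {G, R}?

Enumerating the 4 paths from L to X and testing each for blocking by {G, R}:
  1. L → W ← N ← X — W:collider[blocks]; N:chain[open] ⇒ blocked
  2. L → W ← X — W:collider[blocks] ⇒ blocked
  3. L → W ← G → X — W:collider[blocks]; G:fork[blocks] ⇒ blocked
  4. L → Y ← X — Y:collider[blocks] ⇒ blocked
Since every path is blocked, d-separation holds.

Yes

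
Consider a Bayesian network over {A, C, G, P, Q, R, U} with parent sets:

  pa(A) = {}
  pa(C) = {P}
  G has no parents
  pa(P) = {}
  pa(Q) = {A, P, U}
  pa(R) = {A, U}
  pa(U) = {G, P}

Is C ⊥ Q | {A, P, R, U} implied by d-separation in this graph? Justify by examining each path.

Enumerating the 3 paths from C to Q and testing each for blocking by {A, P, R, U}:
  1. C ← P → Q — P:fork[blocks] ⇒ blocked
  2. C ← P → U → Q — P:fork[blocks]; U:chain[blocks] ⇒ blocked
  3. C ← P → U → R ← A → Q — P:fork[blocks]; U:chain[blocks]; R:collider[open]; A:fork[blocks] ⇒ blocked
All paths are blocked; C ⊥ Q | {A, P, R, U} holds.

Yes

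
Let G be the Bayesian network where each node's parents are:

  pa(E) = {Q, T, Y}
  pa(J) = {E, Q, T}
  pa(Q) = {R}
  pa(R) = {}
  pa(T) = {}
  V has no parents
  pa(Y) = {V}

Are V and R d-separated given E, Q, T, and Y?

There are 3 undirected paths between V and R; checking each against the conditioning set {E, Q, T, Y}:
Path 1: V → Y → E → J ← Q ← R
  Y is a chain here and Y is conditioned on, so the path is blocked at Y.
Path 2: V → Y → E ← T → J ← Q ← R
  Y is a chain here and Y is conditioned on, so the path is blocked at Y.
Path 3: V → Y → E ← Q ← R
  Y is a chain here and Y is conditioned on, so the path is blocked at Y.
Every path is blocked, so V and R are d-separated given {E, Q, T, Y}.

Yes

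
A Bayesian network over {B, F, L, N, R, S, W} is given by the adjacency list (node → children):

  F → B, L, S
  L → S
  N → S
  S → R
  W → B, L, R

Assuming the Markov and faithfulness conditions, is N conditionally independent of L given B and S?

No

5 paths connect N and L; each must be blocked for d-separation to hold:
Path 1: N → S → R ← W → L
  S is a chain here and S is conditioned on, so the path is blocked at S.
Path 2: N → S → R ← W → B ← F → L
  S is a chain here and S is conditioned on, so the path is blocked at S.
Path 3: N → S ← L
  S is a collider and S is conditioned on, which opens it — no node blocks this path, so it is active.
Path 4: N → S ← F → L
  S is a collider and S is conditioned on, which opens it; F is a fork and F is not conditioned on — no node blocks this path, so it is active.
Path 5: N → S ← F → B ← W → L
  S is a collider and S is conditioned on, which opens it; F is a fork and F is not conditioned on; B is a collider and B is conditioned on, which opens it; W is a fork and W is not conditioned on — no node blocks this path, so it is active.
Since the path N → S ← L is active, N and L are not d-separated given {B, S}.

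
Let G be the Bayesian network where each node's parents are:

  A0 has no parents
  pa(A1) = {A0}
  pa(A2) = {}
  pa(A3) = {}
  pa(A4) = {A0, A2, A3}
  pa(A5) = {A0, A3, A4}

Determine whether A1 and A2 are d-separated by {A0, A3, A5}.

We examine all 3 paths between A1 and A2:
Path 1: A1 ← A0 → A5 ← A4 ← A2
  A0 is a fork here and A0 is conditioned on, so the path is blocked at A0.
Path 2: A1 ← A0 → A5 ← A3 → A4 ← A2
  A0 is a fork here and A0 is conditioned on, so the path is blocked at A0.
Path 3: A1 ← A0 → A4 ← A2
  A0 is a fork here and A0 is conditioned on, so the path is blocked at A0.
Every path is blocked, so A1 and A2 are d-separated given {A0, A3, A5}.

Yes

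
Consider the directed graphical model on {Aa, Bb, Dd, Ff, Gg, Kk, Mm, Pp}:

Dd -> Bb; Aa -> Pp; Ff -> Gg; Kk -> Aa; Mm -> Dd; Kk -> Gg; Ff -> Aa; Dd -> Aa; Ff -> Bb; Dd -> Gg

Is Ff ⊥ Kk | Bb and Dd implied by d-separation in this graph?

Enumerating the 6 paths from Ff to Kk and testing each for blocking by {Bb, Dd}:
Path 1: Ff → Aa ← Dd → Gg ← Kk
  Aa is a collider here and neither Aa nor any of its descendants is conditioned on, so the collider stays closed — the path is blocked at Aa.
Path 2: Ff → Aa ← Kk
  Aa is a collider here and neither Aa nor any of its descendants is conditioned on, so the collider stays closed — the path is blocked at Aa.
Path 3: Ff → Bb ← Dd → Aa ← Kk
  Dd is a fork here and Dd is conditioned on, so the path is blocked at Dd.
Path 4: Ff → Bb ← Dd → Gg ← Kk
  Dd is a fork here and Dd is conditioned on, so the path is blocked at Dd.
Path 5: Ff → Gg ← Dd → Aa ← Kk
  Gg is a collider here and neither Gg nor any of its descendants is conditioned on, so the collider stays closed — the path is blocked at Gg.
Path 6: Ff → Gg ← Kk
  Gg is a collider here and neither Gg nor any of its descendants is conditioned on, so the collider stays closed — the path is blocked at Gg.
All paths are blocked; Ff ⊥ Kk | {Bb, Dd} holds.

Yes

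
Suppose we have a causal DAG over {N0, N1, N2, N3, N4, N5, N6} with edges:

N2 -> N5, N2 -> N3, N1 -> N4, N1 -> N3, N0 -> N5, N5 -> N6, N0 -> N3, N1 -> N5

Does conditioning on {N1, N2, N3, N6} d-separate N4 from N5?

There are 3 undirected paths between N4 and N5; checking each against the conditioning set {N1, N2, N3, N6}:
Path 1: N4 ← N1 → N5
  N1 is a fork here and N1 is conditioned on, so the path is blocked at N1.
Path 2: N4 ← N1 → N3 ← N2 → N5
  N1 is a fork here and N1 is conditioned on, so the path is blocked at N1.
Path 3: N4 ← N1 → N3 ← N0 → N5
  N1 is a fork here and N1 is conditioned on, so the path is blocked at N1.
Since every path is blocked, d-separation holds.

Yes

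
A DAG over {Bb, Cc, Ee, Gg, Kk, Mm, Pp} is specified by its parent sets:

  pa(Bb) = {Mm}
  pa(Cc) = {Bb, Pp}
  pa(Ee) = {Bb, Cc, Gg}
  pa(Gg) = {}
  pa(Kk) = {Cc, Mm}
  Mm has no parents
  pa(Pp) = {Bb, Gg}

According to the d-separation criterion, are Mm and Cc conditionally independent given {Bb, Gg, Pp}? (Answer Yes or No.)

Yes

There are 6 undirected paths between Mm and Cc; checking each against the conditioning set {Bb, Gg, Pp}:
  1. Mm → Kk ← Cc — Kk:collider[blocks] ⇒ blocked
  2. Mm → Bb → Cc — Bb:chain[blocks] ⇒ blocked
  3. Mm → Bb → Ee ← Cc — Bb:chain[blocks]; Ee:collider[blocks] ⇒ blocked
  4. Mm → Bb → Ee ← Gg → Pp → Cc — Bb:chain[blocks]; Ee:collider[blocks]; Gg:fork[blocks]; Pp:chain[blocks] ⇒ blocked
  5. Mm → Bb → Pp → Cc — Bb:chain[blocks]; Pp:chain[blocks] ⇒ blocked
  6. Mm → Bb → Pp ← Gg → Ee ← Cc — Bb:chain[blocks]; Pp:collider[open]; Gg:fork[blocks]; Ee:collider[blocks] ⇒ blocked
Since every path is blocked, d-separation holds.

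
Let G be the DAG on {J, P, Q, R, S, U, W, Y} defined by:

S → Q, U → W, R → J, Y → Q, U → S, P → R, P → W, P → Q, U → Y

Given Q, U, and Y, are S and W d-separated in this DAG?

No

There are 4 undirected paths between S and W; checking each against the conditioning set {Q, U, Y}:
Path 1: S ← U → W
  U is a fork here and U is conditioned on, so the path is blocked at U.
Path 2: S ← U → Y → Q ← P → W
  U is a fork here and U is conditioned on, so the path is blocked at U.
Path 3: S → Q ← P → W
  Q is a collider and Q is conditioned on, which opens it; P is a fork and P is not conditioned on — no node blocks this path, so it is active.
Path 4: S → Q ← Y ← U → W
  Y is a chain here and Y is conditioned on, so the path is blocked at Y.
Because an active path exists, S and W are not d-separated.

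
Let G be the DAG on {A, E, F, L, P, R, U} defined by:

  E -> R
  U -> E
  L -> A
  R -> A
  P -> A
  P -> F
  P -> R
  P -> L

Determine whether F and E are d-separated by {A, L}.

No

3 paths connect F and E; each must be blocked for d-separation to hold:
Path 1: F ← P → L → A ← R ← E
  L is a chain here and L is conditioned on, so the path is blocked at L.
Path 2: F ← P → A ← R ← E
  P is a fork and P is not conditioned on; A is a collider and A is conditioned on, which opens it; R is a chain and R is not conditioned on — no node blocks this path, so it is active.
Path 3: F ← P → R ← E
  P is a fork and P is not conditioned on; R is a collider and its descendant A is conditioned on, which opens it — no node blocks this path, so it is active.
At least one path is unblocked, so d-separation fails.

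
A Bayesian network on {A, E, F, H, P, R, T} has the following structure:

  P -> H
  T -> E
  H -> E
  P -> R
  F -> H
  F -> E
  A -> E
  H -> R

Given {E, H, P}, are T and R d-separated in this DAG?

Enumerating the 4 paths from T to R and testing each for blocking by {E, H, P}:
Path 1: T → E ← F → H ← P → R
  P is a fork here and P is conditioned on, so the path is blocked at P.
Path 2: T → E ← F → H → R
  H is a chain here and H is conditioned on, so the path is blocked at H.
Path 3: T → E ← H ← P → R
  H is a chain here and H is conditioned on, so the path is blocked at H.
Path 4: T → E ← H → R
  H is a fork here and H is conditioned on, so the path is blocked at H.
Since every path is blocked, d-separation holds.

Yes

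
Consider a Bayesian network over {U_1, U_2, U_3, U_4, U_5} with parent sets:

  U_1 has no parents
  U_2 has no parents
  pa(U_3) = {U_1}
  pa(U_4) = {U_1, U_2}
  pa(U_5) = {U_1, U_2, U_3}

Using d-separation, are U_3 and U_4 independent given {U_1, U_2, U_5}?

Yes — U_3 and U_4 are d-separated given {U_1, U_2, U_5}.

4 paths connect U_3 and U_4; each must be blocked for d-separation to hold:
Path 1: U_3 ← U_1 → U_5 ← U_2 → U_4
  U_1 is a fork here and U_1 is conditioned on, so the path is blocked at U_1.
Path 2: U_3 ← U_1 → U_4
  U_1 is a fork here and U_1 is conditioned on, so the path is blocked at U_1.
Path 3: U_3 → U_5 ← U_1 → U_4
  U_1 is a fork here and U_1 is conditioned on, so the path is blocked at U_1.
Path 4: U_3 → U_5 ← U_2 → U_4
  U_2 is a fork here and U_2 is conditioned on, so the path is blocked at U_2.
Every path is blocked, so U_3 and U_4 are d-separated given {U_1, U_2, U_5}.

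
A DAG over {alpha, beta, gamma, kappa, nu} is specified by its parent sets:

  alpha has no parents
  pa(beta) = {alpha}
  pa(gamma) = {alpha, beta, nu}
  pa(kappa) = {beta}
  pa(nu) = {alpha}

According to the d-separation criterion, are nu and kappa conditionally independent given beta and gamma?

4 paths connect nu and kappa; each must be blocked for d-separation to hold:
Path 1: nu → gamma ← alpha → beta → kappa
  beta is a chain here and beta is conditioned on, so the path is blocked at beta.
Path 2: nu → gamma ← beta → kappa
  beta is a fork here and beta is conditioned on, so the path is blocked at beta.
Path 3: nu ← alpha → gamma ← beta → kappa
  beta is a fork here and beta is conditioned on, so the path is blocked at beta.
Path 4: nu ← alpha → beta → kappa
  beta is a chain here and beta is conditioned on, so the path is blocked at beta.
All paths are blocked; nu ⊥ kappa | {beta, gamma} holds.

Yes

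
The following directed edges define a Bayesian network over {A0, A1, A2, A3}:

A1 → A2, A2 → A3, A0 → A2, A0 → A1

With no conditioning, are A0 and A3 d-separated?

No — A0 and A3 are not d-separated given ∅.

Enumerating the 2 paths from A0 to A3 and testing each for blocking by ∅:
Path 1: A0 → A2 → A3
  A2 is a chain and A2 is not conditioned on — no node blocks this path, so it is active.
Path 2: A0 → A1 → A2 → A3
  A1 is a chain and A1 is not conditioned on; A2 is a chain and A2 is not conditioned on — no node blocks this path, so it is active.
Since the path A0 → A2 → A3 is active, A0 and A3 are not d-separated given ∅.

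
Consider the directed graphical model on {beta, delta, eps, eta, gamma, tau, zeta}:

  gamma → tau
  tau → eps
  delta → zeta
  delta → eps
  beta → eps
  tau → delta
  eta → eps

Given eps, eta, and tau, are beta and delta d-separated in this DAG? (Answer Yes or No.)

No — beta and delta are not d-separated given {eps, eta, tau}.

There are 2 undirected paths between beta and delta; checking each against the conditioning set {eps, eta, tau}:
Path 1: beta → eps ← tau → delta
  tau is a fork here and tau is conditioned on, so the path is blocked at tau.
Path 2: beta → eps ← delta
  eps is a collider and eps is conditioned on, which opens it — no node blocks this path, so it is active.
Because an active path exists, beta and delta are not d-separated.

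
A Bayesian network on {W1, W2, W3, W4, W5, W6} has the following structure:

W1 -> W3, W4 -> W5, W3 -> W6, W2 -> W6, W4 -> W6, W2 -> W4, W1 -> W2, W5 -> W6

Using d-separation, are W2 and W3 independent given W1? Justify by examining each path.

There are 4 undirected paths between W2 and W3; checking each against the conditioning set {W1}:
Path 1: W2 → W4 → W5 → W6 ← W3
  W6 is a collider here and neither W6 nor any of its descendants is conditioned on, so the collider stays closed — the path is blocked at W6.
Path 2: W2 → W4 → W6 ← W3
  W6 is a collider here and neither W6 nor any of its descendants is conditioned on, so the collider stays closed — the path is blocked at W6.
Path 3: W2 ← W1 → W3
  W1 is a fork here and W1 is conditioned on, so the path is blocked at W1.
Path 4: W2 → W6 ← W3
  W6 is a collider here and neither W6 nor any of its descendants is conditioned on, so the collider stays closed — the path is blocked at W6.
All paths are blocked; W2 ⊥ W3 | {W1} holds.

Yes — W2 and W3 are d-separated given {W1}.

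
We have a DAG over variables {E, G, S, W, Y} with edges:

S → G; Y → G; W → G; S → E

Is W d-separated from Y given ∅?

Yes

Only one path connects W and Y:
  1. W → G ← Y — G:collider[blocks] ⇒ blocked
Since every path is blocked, d-separation holds.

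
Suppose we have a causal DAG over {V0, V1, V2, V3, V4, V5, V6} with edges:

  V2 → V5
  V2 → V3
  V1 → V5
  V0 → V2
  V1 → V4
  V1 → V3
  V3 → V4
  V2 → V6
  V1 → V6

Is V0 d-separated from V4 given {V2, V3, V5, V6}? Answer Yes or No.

Yes

Enumerating the 6 paths from V0 to V4 and testing each for blocking by {V2, V3, V5, V6}:
Path 1: V0 → V2 → V5 ← V1 → V3 → V4
  V2 is a chain here and V2 is conditioned on, so the path is blocked at V2.
Path 2: V0 → V2 → V5 ← V1 → V4
  V2 is a chain here and V2 is conditioned on, so the path is blocked at V2.
Path 3: V0 → V2 → V6 ← V1 → V3 → V4
  V2 is a chain here and V2 is conditioned on, so the path is blocked at V2.
Path 4: V0 → V2 → V6 ← V1 → V4
  V2 is a chain here and V2 is conditioned on, so the path is blocked at V2.
Path 5: V0 → V2 → V3 ← V1 → V4
  V2 is a chain here and V2 is conditioned on, so the path is blocked at V2.
Path 6: V0 → V2 → V3 → V4
  V2 is a chain here and V2 is conditioned on, so the path is blocked at V2.
Since every path is blocked, d-separation holds.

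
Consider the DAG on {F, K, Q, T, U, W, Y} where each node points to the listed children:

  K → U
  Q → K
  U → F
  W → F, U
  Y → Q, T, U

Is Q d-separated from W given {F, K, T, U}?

Enumerating the 4 paths from Q to W and testing each for blocking by {F, K, T, U}:
Path 1: Q ← Y → U ← W
  Y is a fork and Y is not conditioned on; U is a collider and U is conditioned on, which opens it — no node blocks this path, so it is active.
Path 2: Q ← Y → U → F ← W
  U is a chain here and U is conditioned on, so the path is blocked at U.
Path 3: Q → K → U ← W
  K is a chain here and K is conditioned on, so the path is blocked at K.
Path 4: Q → K → U → F ← W
  K is a chain here and K is conditioned on, so the path is blocked at K.
At least one path is unblocked, so d-separation fails.

No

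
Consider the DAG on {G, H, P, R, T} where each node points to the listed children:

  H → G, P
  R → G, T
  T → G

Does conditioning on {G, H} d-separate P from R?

Yes

2 paths connect P and R; each must be blocked for d-separation to hold:
Path 1: P ← H → G ← T ← R
  H is a fork here and H is conditioned on, so the path is blocked at H.
Path 2: P ← H → G ← R
  H is a fork here and H is conditioned on, so the path is blocked at H.
All paths are blocked; P ⊥ R | {G, H} holds.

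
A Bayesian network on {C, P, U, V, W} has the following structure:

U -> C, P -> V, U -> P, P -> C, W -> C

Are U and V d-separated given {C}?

We examine all 2 paths between U and V:
Path 1: U → P → V
  P is a chain and P is not conditioned on — no node blocks this path, so it is active.
Path 2: U → C ← P → V
  C is a collider and C is conditioned on, which opens it; P is a fork and P is not conditioned on — no node blocks this path, so it is active.
Because an active path exists, U and V are not d-separated.

No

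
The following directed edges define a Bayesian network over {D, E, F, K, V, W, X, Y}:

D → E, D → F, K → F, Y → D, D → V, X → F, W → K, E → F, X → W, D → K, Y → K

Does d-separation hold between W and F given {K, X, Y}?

6 paths connect W and F; each must be blocked for d-separation to hold:
Path 1: W → K ← Y → D → E → F
  Y is a fork here and Y is conditioned on, so the path is blocked at Y.
Path 2: W → K ← Y → D → F
  Y is a fork here and Y is conditioned on, so the path is blocked at Y.
Path 3: W → K ← D → E → F
  K is a collider and K is conditioned on, which opens it; D is a fork and D is not conditioned on; E is a chain and E is not conditioned on — no node blocks this path, so it is active.
Path 4: W → K ← D → F
  K is a collider and K is conditioned on, which opens it; D is a fork and D is not conditioned on — no node blocks this path, so it is active.
Path 5: W → K → F
  K is a chain here and K is conditioned on, so the path is blocked at K.
Path 6: W ← X → F
  X is a fork here and X is conditioned on, so the path is blocked at X.
Since the path W → K ← D → E → F is active, W and F are not d-separated given {K, X, Y}.

No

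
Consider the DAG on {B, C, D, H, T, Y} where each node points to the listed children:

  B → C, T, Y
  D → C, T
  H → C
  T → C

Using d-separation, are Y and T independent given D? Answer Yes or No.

No

We examine all 3 paths between Y and T:
Path 1: Y ← B → T
  B is a fork and B is not conditioned on — no node blocks this path, so it is active.
Path 2: Y ← B → C ← D → T
  C is a collider here and neither C nor any of its descendants is conditioned on, so the collider stays closed — the path is blocked at C.
Path 3: Y ← B → C ← T
  C is a collider here and neither C nor any of its descendants is conditioned on, so the collider stays closed — the path is blocked at C.
At least one path is unblocked, so d-separation fails.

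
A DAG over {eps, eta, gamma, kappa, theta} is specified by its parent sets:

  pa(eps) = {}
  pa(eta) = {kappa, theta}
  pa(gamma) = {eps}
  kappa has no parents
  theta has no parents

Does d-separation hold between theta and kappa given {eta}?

Only one path connects theta and kappa:
Path 1: theta → eta ← kappa
  eta is a collider and eta is conditioned on, which opens it — no node blocks this path, so it is active.
At least one path is unblocked, so d-separation fails.

No — theta and kappa are not d-separated given {eta}.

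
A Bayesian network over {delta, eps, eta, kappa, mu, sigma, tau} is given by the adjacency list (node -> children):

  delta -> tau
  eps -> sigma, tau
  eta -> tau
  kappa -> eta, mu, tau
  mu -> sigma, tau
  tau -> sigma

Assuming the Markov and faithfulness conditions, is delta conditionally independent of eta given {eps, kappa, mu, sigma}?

No

5 paths connect delta and eta; each must be blocked for d-separation to hold:
  1. delta → tau ← eps → sigma ← mu ← kappa → eta — tau:collider[open]; eps:fork[blocks]; sigma:collider[open]; mu:chain[blocks]; kappa:fork[blocks] ⇒ blocked
  2. delta → tau → sigma ← mu ← kappa → eta — tau:chain[open]; sigma:collider[open]; mu:chain[blocks]; kappa:fork[blocks] ⇒ blocked
  3. delta → tau ← kappa → eta — tau:collider[open]; kappa:fork[blocks] ⇒ blocked
  4. delta → tau ← mu ← kappa → eta — tau:collider[open]; mu:chain[blocks]; kappa:fork[blocks] ⇒ blocked
  5. delta → tau ← eta — tau:collider[open] ⇒ active
Since the path delta → tau ← eta is active, delta and eta are not d-separated given {eps, kappa, mu, sigma}.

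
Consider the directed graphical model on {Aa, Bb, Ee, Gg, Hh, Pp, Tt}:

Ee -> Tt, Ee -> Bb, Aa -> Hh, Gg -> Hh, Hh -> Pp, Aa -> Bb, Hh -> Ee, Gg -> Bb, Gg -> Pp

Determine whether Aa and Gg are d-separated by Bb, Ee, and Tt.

No

We examine all 6 paths between Aa and Gg:
  1. Aa → Bb ← Ee ← Hh → Pp ← Gg — Bb:collider[open]; Ee:chain[blocks]; Hh:fork[open]; Pp:collider[blocks] ⇒ blocked
  2. Aa → Bb ← Ee ← Hh ← Gg — Bb:collider[open]; Ee:chain[blocks]; Hh:chain[open] ⇒ blocked
  3. Aa → Bb ← Gg — Bb:collider[open] ⇒ active
  4. Aa → Hh → Pp ← Gg — Hh:chain[open]; Pp:collider[blocks] ⇒ blocked
  5. Aa → Hh → Ee → Bb ← Gg — Hh:chain[open]; Ee:chain[blocks]; Bb:collider[open] ⇒ blocked
  6. Aa → Hh ← Gg — Hh:collider[open] ⇒ active
At least one path is unblocked, so d-separation fails.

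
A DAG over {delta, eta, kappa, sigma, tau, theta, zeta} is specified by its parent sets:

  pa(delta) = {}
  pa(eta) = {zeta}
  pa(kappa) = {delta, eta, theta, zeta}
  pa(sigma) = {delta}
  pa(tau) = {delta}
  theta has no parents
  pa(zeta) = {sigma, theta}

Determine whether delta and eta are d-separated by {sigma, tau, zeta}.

Yes — delta and eta are d-separated given {sigma, tau, zeta}.

There are 6 undirected paths between delta and eta; checking each against the conditioning set {sigma, tau, zeta}:
Path 1: delta → sigma → zeta ← theta → kappa ← eta
  sigma is a chain here and sigma is conditioned on, so the path is blocked at sigma.
Path 2: delta → sigma → zeta → eta
  sigma is a chain here and sigma is conditioned on, so the path is blocked at sigma.
Path 3: delta → sigma → zeta → kappa ← eta
  sigma is a chain here and sigma is conditioned on, so the path is blocked at sigma.
Path 4: delta → kappa ← zeta → eta
  kappa is a collider here and neither kappa nor any of its descendants is conditioned on, so the collider stays closed — the path is blocked at kappa.
Path 5: delta → kappa ← theta → zeta → eta
  kappa is a collider here and neither kappa nor any of its descendants is conditioned on, so the collider stays closed — the path is blocked at kappa.
Path 6: delta → kappa ← eta
  kappa is a collider here and neither kappa nor any of its descendants is conditioned on, so the collider stays closed — the path is blocked at kappa.
Since every path is blocked, d-separation holds.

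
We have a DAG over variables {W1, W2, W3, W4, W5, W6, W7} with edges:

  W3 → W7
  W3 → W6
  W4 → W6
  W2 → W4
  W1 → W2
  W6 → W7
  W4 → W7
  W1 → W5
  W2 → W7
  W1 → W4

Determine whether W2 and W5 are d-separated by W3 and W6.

We examine all 5 paths between W2 and W5:
Path 1: W2 ← W1 → W5
  W1 is a fork and W1 is not conditioned on — no node blocks this path, so it is active.
Path 2: W2 → W7 ← W3 → W6 ← W4 ← W1 → W5
  W7 is a collider here and neither W7 nor any of its descendants is conditioned on, so the collider stays closed — the path is blocked at W7.
Path 3: W2 → W7 ← W6 ← W4 ← W1 → W5
  W7 is a collider here and neither W7 nor any of its descendants is conditioned on, so the collider stays closed — the path is blocked at W7.
Path 4: W2 → W7 ← W4 ← W1 → W5
  W7 is a collider here and neither W7 nor any of its descendants is conditioned on, so the collider stays closed — the path is blocked at W7.
Path 5: W2 → W4 ← W1 → W5
  W4 is a collider and its descendant W6 is conditioned on, which opens it; W1 is a fork and W1 is not conditioned on — no node blocks this path, so it is active.
Because an active path exists, W2 and W5 are not d-separated.

No — W2 and W5 are not d-separated given {W3, W6}.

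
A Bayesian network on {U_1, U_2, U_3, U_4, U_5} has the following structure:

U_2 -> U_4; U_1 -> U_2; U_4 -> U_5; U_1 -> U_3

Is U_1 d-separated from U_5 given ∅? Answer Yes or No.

The only undirected path from U_1 to U_5 is:
  1. U_1 → U_2 → U_4 → U_5 — U_2:chain[open]; U_4:chain[open] ⇒ active
Since the path U_1 → U_2 → U_4 → U_5 is active, U_1 and U_5 are not d-separated given ∅.

No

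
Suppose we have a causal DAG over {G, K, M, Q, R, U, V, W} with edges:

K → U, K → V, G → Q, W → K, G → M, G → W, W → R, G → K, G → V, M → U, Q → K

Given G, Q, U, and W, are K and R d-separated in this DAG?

Yes

We examine all 5 paths between K and R:
  1. K → V ← G → W → R — V:collider[blocks]; G:fork[blocks]; W:chain[blocks] ⇒ blocked
  2. K → U ← M ← G → W → R — U:collider[open]; M:chain[open]; G:fork[blocks]; W:chain[blocks] ⇒ blocked
  3. K ← Q ← G → W → R — Q:chain[blocks]; G:fork[blocks]; W:chain[blocks] ⇒ blocked
  4. K ← G → W → R — G:fork[blocks]; W:chain[blocks] ⇒ blocked
  5. K ← W → R — W:fork[blocks] ⇒ blocked
All paths are blocked; K ⊥ R | {G, Q, U, W} holds.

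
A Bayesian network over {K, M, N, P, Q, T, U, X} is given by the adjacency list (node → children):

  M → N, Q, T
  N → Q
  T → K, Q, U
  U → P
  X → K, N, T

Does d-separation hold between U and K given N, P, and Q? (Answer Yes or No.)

No

Enumerating the 6 paths from U to K and testing each for blocking by {N, P, Q}:
Path 1: U ← T → Q ← M → N ← X → K
  T is a fork and T is not conditioned on; Q is a collider and Q is conditioned on, which opens it; M is a fork and M is not conditioned on; N is a collider and N is conditioned on, which opens it; X is a fork and X is not conditioned on — no node blocks this path, so it is active.
Path 2: U ← T → Q ← N ← X → K
  N is a chain here and N is conditioned on, so the path is blocked at N.
Path 3: U ← T ← M → Q ← N ← X → K
  N is a chain here and N is conditioned on, so the path is blocked at N.
Path 4: U ← T ← M → N ← X → K
  T is a chain and T is not conditioned on; M is a fork and M is not conditioned on; N is a collider and N is conditioned on, which opens it; X is a fork and X is not conditioned on — no node blocks this path, so it is active.
Path 5: U ← T → K
  T is a fork and T is not conditioned on — no node blocks this path, so it is active.
Path 6: U ← T ← X → K
  T is a chain and T is not conditioned on; X is a fork and X is not conditioned on — no node blocks this path, so it is active.
At least one path is unblocked, so d-separation fails.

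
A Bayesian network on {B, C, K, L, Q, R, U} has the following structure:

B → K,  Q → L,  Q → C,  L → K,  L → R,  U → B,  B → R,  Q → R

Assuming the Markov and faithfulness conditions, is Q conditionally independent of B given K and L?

Enumerating the 4 paths from Q to B and testing each for blocking by {K, L}:
  1. Q → R ← L → K ← B — R:collider[blocks]; L:fork[blocks]; K:collider[open] ⇒ blocked
  2. Q → R ← B — R:collider[blocks] ⇒ blocked
  3. Q → L → R ← B — L:chain[blocks]; R:collider[blocks] ⇒ blocked
  4. Q → L → K ← B — L:chain[blocks]; K:collider[open] ⇒ blocked
Every path is blocked, so Q and B are d-separated given {K, L}.

Yes — Q and B are d-separated given {K, L}.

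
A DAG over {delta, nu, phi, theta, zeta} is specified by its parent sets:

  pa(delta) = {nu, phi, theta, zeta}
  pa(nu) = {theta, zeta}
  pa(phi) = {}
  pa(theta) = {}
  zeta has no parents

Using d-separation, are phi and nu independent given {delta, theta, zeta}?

There are 3 undirected paths between phi and nu; checking each against the conditioning set {delta, theta, zeta}:
  1. phi → delta ← zeta → nu — delta:collider[open]; zeta:fork[blocks] ⇒ blocked
  2. phi → delta ← theta → nu — delta:collider[open]; theta:fork[blocks] ⇒ blocked
  3. phi → delta ← nu — delta:collider[open] ⇒ active
Because an active path exists, phi and nu are not d-separated.

No — phi and nu are not d-separated given {delta, theta, zeta}.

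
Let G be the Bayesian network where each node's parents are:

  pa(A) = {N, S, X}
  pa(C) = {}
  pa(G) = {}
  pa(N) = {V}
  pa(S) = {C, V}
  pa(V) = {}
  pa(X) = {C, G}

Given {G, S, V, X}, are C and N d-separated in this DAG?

We examine all 4 paths between C and N:
Path 1: C → X → A ← N
  X is a chain here and X is conditioned on, so the path is blocked at X.
Path 2: C → X → A ← S ← V → N
  X is a chain here and X is conditioned on, so the path is blocked at X.
Path 3: C → S ← V → N
  V is a fork here and V is conditioned on, so the path is blocked at V.
Path 4: C → S → A ← N
  S is a chain here and S is conditioned on, so the path is blocked at S.
Every path is blocked, so C and N are d-separated given {G, S, V, X}.

Yes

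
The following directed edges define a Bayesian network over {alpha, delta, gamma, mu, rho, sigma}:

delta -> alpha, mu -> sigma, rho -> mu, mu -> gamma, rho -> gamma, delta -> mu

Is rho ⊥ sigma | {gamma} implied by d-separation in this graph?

No — rho and sigma are not d-separated given {gamma}.

Enumerating the 2 paths from rho to sigma and testing each for blocking by {gamma}:
Path 1: rho → gamma ← mu → sigma
  gamma is a collider and gamma is conditioned on, which opens it; mu is a fork and mu is not conditioned on — no node blocks this path, so it is active.
Path 2: rho → mu → sigma
  mu is a chain and mu is not conditioned on — no node blocks this path, so it is active.
At least one path is unblocked, so d-separation fails.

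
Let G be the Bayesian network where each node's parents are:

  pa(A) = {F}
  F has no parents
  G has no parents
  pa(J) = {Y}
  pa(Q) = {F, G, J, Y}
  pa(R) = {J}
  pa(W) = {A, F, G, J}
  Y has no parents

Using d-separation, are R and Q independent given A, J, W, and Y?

We examine all 5 paths between R and Q:
Path 1: R ← J ← Y → Q
  J is a chain here and J is conditioned on, so the path is blocked at J.
Path 2: R ← J → W ← G → Q
  J is a fork here and J is conditioned on, so the path is blocked at J.
Path 3: R ← J → W ← A ← F → Q
  J is a fork here and J is conditioned on, so the path is blocked at J.
Path 4: R ← J → W ← F → Q
  J is a fork here and J is conditioned on, so the path is blocked at J.
Path 5: R ← J → Q
  J is a fork here and J is conditioned on, so the path is blocked at J.
Since every path is blocked, d-separation holds.

Yes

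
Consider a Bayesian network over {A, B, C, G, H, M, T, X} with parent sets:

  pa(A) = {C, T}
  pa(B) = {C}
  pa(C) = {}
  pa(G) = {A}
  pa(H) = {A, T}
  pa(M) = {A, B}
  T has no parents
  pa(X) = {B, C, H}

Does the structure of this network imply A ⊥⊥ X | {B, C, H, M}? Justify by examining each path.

6 paths connect A and X; each must be blocked for d-separation to hold:
Path 1: A → H → X
  H is a chain here and H is conditioned on, so the path is blocked at H.
Path 2: A → M ← B → X
  B is a fork here and B is conditioned on, so the path is blocked at B.
Path 3: A → M ← B ← C → X
  B is a chain here and B is conditioned on, so the path is blocked at B.
Path 4: A ← C → X
  C is a fork here and C is conditioned on, so the path is blocked at C.
Path 5: A ← C → B → X
  C is a fork here and C is conditioned on, so the path is blocked at C.
Path 6: A ← T → H → X
  H is a chain here and H is conditioned on, so the path is blocked at H.
Every path is blocked, so A and X are d-separated given {B, C, H, M}.

Yes — A and X are d-separated given {B, C, H, M}.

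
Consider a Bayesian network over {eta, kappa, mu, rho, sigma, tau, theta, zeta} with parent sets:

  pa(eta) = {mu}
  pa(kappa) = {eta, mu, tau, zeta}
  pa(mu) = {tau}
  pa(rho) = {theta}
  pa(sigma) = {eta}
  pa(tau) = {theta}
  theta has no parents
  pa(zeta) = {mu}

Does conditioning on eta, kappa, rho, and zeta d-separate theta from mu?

Enumerating the 4 paths from theta to mu and testing each for blocking by {eta, kappa, rho, zeta}:
  1. theta → tau → mu — tau:chain[open] ⇒ active
  2. theta → tau → kappa ← mu — tau:chain[open]; kappa:collider[open] ⇒ active
  3. theta → tau → kappa ← eta ← mu — tau:chain[open]; kappa:collider[open]; eta:chain[blocks] ⇒ blocked
  4. theta → tau → kappa ← zeta ← mu — tau:chain[open]; kappa:collider[open]; zeta:chain[blocks] ⇒ blocked
Because an active path exists, theta and mu are not d-separated.

No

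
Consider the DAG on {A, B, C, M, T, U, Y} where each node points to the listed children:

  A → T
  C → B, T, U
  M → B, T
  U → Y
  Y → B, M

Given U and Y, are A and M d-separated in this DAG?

Yes

Enumerating the 5 paths from A to M and testing each for blocking by {U, Y}:
Path 1: A → T ← C → U → Y → B ← M
  T is a collider here and neither T nor any of its descendants is conditioned on, so the collider stays closed — the path is blocked at T.
Path 2: A → T ← C → U → Y → M
  T is a collider here and neither T nor any of its descendants is conditioned on, so the collider stays closed — the path is blocked at T.
Path 3: A → T ← C → B ← Y → M
  T is a collider here and neither T nor any of its descendants is conditioned on, so the collider stays closed — the path is blocked at T.
Path 4: A → T ← C → B ← M
  T is a collider here and neither T nor any of its descendants is conditioned on, so the collider stays closed — the path is blocked at T.
Path 5: A → T ← M
  T is a collider here and neither T nor any of its descendants is conditioned on, so the collider stays closed — the path is blocked at T.
Since every path is blocked, d-separation holds.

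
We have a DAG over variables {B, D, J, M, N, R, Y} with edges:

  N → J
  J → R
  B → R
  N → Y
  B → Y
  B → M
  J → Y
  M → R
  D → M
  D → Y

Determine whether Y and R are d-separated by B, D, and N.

Enumerating the 6 paths from Y to R and testing each for blocking by {B, D, N}:
Path 1: Y ← B → M → R
  B is a fork here and B is conditioned on, so the path is blocked at B.
Path 2: Y ← B → R
  B is a fork here and B is conditioned on, so the path is blocked at B.
Path 3: Y ← J → R
  J is a fork and J is not conditioned on — no node blocks this path, so it is active.
Path 4: Y ← D → M ← B → R
  D is a fork here and D is conditioned on, so the path is blocked at D.
Path 5: Y ← D → M → R
  D is a fork here and D is conditioned on, so the path is blocked at D.
Path 6: Y ← N → J → R
  N is a fork here and N is conditioned on, so the path is blocked at N.
Since the path Y ← J → R is active, Y and R are not d-separated given {B, D, N}.

No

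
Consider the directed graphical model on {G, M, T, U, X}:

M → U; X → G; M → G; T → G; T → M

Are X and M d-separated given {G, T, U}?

No — X and M are not d-separated given {G, T, U}.

2 paths connect X and M; each must be blocked for d-separation to hold:
  1. X → G ← M — G:collider[open] ⇒ active
  2. X → G ← T → M — G:collider[open]; T:fork[blocks] ⇒ blocked
At least one path is unblocked, so d-separation fails.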